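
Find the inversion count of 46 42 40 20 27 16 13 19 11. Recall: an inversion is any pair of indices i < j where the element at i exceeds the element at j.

33 out-of-order pairs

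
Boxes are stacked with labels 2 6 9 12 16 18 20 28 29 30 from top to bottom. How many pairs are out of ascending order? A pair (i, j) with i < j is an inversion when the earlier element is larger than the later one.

Count, for each position, how many later elements it exceeds:
2: 0
6: 0
9: 0
12: 0
16: 0
18: 0
20: 0
28: 0
29: 0
30: 0
Sum: 0 + 0 + 0 + 0 + 0 + 0 + 0 + 0 + 0 + 0 = 0

0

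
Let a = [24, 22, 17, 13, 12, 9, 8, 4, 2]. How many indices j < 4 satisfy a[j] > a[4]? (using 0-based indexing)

4

The element at index 4 is 12.
Elements before it: 24, 22, 17, 13
Those larger than 12: 24, 22, 17, 13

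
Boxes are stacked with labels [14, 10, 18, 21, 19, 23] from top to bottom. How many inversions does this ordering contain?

Sweep left to right; for each value list the smaller values that follow it:
14: 1
10: 0
18: 0
21: 1
19: 0
23: 0
Sum: 1 + 0 + 0 + 1 + 0 + 0 = 2

2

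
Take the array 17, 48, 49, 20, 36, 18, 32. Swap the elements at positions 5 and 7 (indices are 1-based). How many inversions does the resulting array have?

Positions 5 and 7 hold 36 and 32; after swapping, the array is [17, 48, 49, 20, 32, 18, 36].
For each element, count later entries that are smaller:
17 → none → 0
48 → 20, 32, 18, 36 → 4
49 → 20, 32, 18, 36 → 4
20 → 18 → 1
32 → 18 → 1
18 → none → 0
36 → none → 0
Sum: 0 + 4 + 4 + 1 + 1 + 0 + 0 = 10

10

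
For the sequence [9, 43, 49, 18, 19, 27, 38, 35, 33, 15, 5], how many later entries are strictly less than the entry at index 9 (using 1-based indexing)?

The element at index 9 is 33.
Elements after it: 15, 5
Those smaller than 33: 15, 5

2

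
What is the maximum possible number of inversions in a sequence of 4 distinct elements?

6 inversions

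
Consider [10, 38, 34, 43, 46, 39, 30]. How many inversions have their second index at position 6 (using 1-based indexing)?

2 such elements

The element at index 6 is 39.
Elements before it: 10, 38, 34, 43, 46
Those larger than 39: 43, 46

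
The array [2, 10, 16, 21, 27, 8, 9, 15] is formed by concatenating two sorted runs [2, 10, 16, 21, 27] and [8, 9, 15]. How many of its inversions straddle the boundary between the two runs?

11 cross-inversions

Take each right-half value and tally the left-half values above it:
r = 8: 10, 16, 21, 27 → 4
r = 9: 10, 16, 21, 27 → 4
r = 15: 16, 21, 27 → 3
Cross-inversions: 4 + 4 + 3 = 11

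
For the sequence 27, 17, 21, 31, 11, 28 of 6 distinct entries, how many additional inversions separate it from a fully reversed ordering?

Maximum inversions for 6 distinct elements is C(6, 2) = 6·5/2 = 15.
Current inversions — for each element, count later smaller elements:
27: 3
17: 1
21: 1
31: 2
11: 0
28: 0
Current total: 3 + 1 + 1 + 2 + 0 + 0 = 7
Shortfall: 15 − 7 = 8

8 inversions short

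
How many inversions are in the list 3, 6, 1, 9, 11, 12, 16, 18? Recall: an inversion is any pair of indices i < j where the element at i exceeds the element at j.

Inversions: 2

Sweep left to right; for each value list the smaller values that follow it:
3: 1
6: 1
1: 0
9: 0
11: 0
12: 0
16: 0
18: 0
Sum: 1 + 1 + 0 + 0 + 0 + 0 + 0 + 0 = 2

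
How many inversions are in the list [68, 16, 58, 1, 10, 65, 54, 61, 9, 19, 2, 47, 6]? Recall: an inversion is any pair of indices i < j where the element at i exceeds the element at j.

50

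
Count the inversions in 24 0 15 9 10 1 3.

14 inversions

For each element, count later entries that are smaller:
24 → 0, 15, 9, 10, 1, 3 → 6
0 → none → 0
15 → 9, 10, 1, 3 → 4
9 → 1, 3 → 2
10 → 1, 3 → 2
1 → none → 0
3 → none → 0
Sum: 6 + 0 + 4 + 2 + 2 + 0 + 0 = 14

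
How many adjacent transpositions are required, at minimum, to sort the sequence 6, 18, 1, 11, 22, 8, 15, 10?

12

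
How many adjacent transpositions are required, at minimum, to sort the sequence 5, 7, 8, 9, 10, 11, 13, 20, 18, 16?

3

Minimum adjacent swaps = number of inversions (each swap of adjacent out-of-order elements removes one inversion and no swap can remove more).
Count inversions — for each element, later elements that are smaller:
5: none → 0
7: none → 0
8: none → 0
9: none → 0
10: none → 0
11: none → 0
13: none → 0
20: 18, 16 → 2
18: 16 → 1
16: none → 0
Total inversions: 0 + 0 + 0 + 0 + 0 + 0 + 0 + 2 + 1 + 0 = 3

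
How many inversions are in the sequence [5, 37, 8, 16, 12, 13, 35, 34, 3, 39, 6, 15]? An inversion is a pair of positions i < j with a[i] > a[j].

30

Element-by-element contributions:
5: 1
37: 9
8: 2
16: 5
12: 2
13: 2
35: 4
34: 3
3: 0
39: 2
6: 0
15: 0
Sum: 1 + 9 + 2 + 5 + 2 + 2 + 4 + 3 + 0 + 2 + 0 + 0 = 30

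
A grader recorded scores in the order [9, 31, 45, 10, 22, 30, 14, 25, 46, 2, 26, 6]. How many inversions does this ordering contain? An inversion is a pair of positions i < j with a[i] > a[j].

Element-by-element contributions:
9: 2
31: 8
45: 8
10: 2
22: 3
30: 5
14: 2
25: 2
46: 3
2: 0
26: 1
6: 0
Sum: 2 + 8 + 8 + 2 + 3 + 5 + 2 + 2 + 3 + 0 + 1 + 0 = 36

36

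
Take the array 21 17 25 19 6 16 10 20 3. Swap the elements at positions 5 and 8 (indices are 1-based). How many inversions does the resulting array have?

31 inversions

Positions 5 and 8 hold 6 and 20; after swapping, the array is [21, 17, 25, 19, 20, 16, 10, 6, 3].
Element-by-element contributions:
21 → 17, 19, 20, 16, 10, 6, 3 → 7
17 → 16, 10, 6, 3 → 4
25 → 19, 20, 16, 10, 6, 3 → 6
19 → 16, 10, 6, 3 → 4
20 → 16, 10, 6, 3 → 4
16 → 10, 6, 3 → 3
10 → 6, 3 → 2
6 → 3 → 1
3 → none → 0
Sum: 7 + 4 + 6 + 4 + 4 + 3 + 2 + 1 + 0 = 31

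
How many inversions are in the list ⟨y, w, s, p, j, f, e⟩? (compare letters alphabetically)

21 inversions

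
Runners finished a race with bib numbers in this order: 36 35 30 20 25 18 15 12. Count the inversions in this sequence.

27 inversions

Count, for each position, how many later elements it exceeds:
36 → 35, 30, 20, 25, 18, 15, 12 → 7
35 → 30, 20, 25, 18, 15, 12 → 6
30 → 20, 25, 18, 15, 12 → 5
20 → 18, 15, 12 → 3
25 → 18, 15, 12 → 3
18 → 15, 12 → 2
15 → 12 → 1
12 → none → 0
Sum: 7 + 6 + 5 + 3 + 3 + 2 + 1 + 0 = 27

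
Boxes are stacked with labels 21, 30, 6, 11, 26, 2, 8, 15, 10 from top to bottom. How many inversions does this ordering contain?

Element-by-element contributions:
21: 6
30: 7
6: 1
11: 3
26: 4
2: 0
8: 0
15: 1
10: 0
Sum: 6 + 7 + 1 + 3 + 4 + 0 + 0 + 1 + 0 = 22

There are 22 inversions.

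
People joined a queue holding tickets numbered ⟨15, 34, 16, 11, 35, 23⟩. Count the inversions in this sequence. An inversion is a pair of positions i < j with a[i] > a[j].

Count, for each position, how many later elements it exceeds:
15: 1
34: 3
16: 1
11: 0
35: 1
23: 0
Sum: 1 + 3 + 1 + 0 + 1 + 0 = 6

There are 6 inversions.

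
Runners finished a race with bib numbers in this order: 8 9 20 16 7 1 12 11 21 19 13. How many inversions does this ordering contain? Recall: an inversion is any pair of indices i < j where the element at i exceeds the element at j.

Element-by-element contributions:
8 → 7, 1 → 2
9 → 7, 1 → 2
20 → 16, 7, 1, 12, 11, 19, 13 → 7
16 → 7, 1, 12, 11, 13 → 5
7 → 1 → 1
1 → none → 0
12 → 11 → 1
11 → none → 0
21 → 19, 13 → 2
19 → 13 → 1
13 → none → 0
Sum: 2 + 2 + 7 + 5 + 1 + 0 + 1 + 0 + 2 + 1 + 0 = 21

21 inversions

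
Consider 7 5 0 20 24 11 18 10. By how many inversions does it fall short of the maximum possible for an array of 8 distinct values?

17 inversions short

Maximum inversions for 8 distinct elements is C(8, 2) = 8·7/2 = 28.
Current inversions — for each element, count later smaller elements:
7: 2
5: 1
0: 0
20: 3
24: 3
11: 1
18: 1
10: 0
Current total: 2 + 1 + 0 + 3 + 3 + 1 + 1 + 0 = 11
Shortfall: 28 − 11 = 17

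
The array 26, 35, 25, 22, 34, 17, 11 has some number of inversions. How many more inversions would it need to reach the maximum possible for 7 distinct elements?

Maximum inversions for 7 distinct elements is C(7, 2) = 7·6/2 = 21.
Current inversions — for each element, count later smaller elements:
26: 4
35: 5
25: 3
22: 2
34: 2
17: 1
11: 0
Current total: 4 + 5 + 3 + 2 + 2 + 1 + 0 = 17
Shortfall: 21 − 17 = 4

4 inversions short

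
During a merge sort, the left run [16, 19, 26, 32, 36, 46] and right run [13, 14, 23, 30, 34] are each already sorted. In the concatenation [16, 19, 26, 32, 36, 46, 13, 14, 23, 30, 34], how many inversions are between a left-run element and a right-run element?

21

Count, for every r in R, how many entries of L exceed r:
r = 13: 16, 19, 26, 32, 36, 46 → 6
r = 14: 16, 19, 26, 32, 36, 46 → 6
r = 23: 26, 32, 36, 46 → 4
r = 30: 32, 36, 46 → 3
r = 34: 36, 46 → 2
Cross-inversions: 6 + 6 + 4 + 3 + 2 = 21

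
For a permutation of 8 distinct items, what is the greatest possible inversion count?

28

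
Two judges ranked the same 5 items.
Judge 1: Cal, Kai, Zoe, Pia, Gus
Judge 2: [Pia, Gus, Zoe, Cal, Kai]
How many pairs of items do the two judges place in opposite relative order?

8

Assign each item its position (1..5) in the first ordering, then rewrite the second ordering as that position sequence:
positions: Cal→1, Kai→2, Zoe→3, Pia→4, Gus→5
second ordering as positions: [4, 5, 3, 1, 2]
Discordant pairs = inversions in this position sequence.
4: 3, 1, 2 → 3
5: 3, 1, 2 → 3
3: 1, 2 → 2
1: 0
2: 0
Total: 3 + 3 + 2 + 0 + 0 = 8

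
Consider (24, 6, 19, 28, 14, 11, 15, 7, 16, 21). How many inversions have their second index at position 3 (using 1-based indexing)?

1

The element at index 3 is 19.
Elements before it: 24, 6
Those larger than 19: 24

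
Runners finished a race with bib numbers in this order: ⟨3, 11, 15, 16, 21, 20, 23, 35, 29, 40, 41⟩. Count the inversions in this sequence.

There are 2 out-of-order pairs.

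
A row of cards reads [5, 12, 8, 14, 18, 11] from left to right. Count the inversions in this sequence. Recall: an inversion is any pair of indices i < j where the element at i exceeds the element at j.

4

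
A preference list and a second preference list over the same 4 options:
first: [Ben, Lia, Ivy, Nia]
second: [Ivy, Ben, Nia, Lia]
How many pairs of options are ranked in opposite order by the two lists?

Assign each item its position (1..4) in the first ordering, then rewrite the second ordering as that position sequence:
positions: Ben→1, Lia→2, Ivy→3, Nia→4
second ordering as positions: [3, 1, 4, 2]
Discordant pairs = inversions in this position sequence.
3: 1, 2 → 2
1: 0
4: 2 → 1
2: 0
Total: 2 + 0 + 1 + 0 = 3

3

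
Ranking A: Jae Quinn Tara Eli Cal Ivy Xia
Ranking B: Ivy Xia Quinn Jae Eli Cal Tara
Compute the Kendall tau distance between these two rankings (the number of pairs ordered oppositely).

Assign each item its position (1..7) in the first ordering, then rewrite the second ordering as that position sequence:
positions: Jae→1, Quinn→2, Tara→3, Eli→4, Cal→5, Ivy→6, Xia→7
second ordering as positions: [6, 7, 2, 1, 4, 5, 3]
Discordant pairs = inversions in this position sequence.
6: 2, 1, 4, 5, 3 → 5
7: 2, 1, 4, 5, 3 → 5
2: 1 → 1
1: 0
4: 3 → 1
5: 3 → 1
3: 0
Total: 5 + 5 + 1 + 0 + 1 + 1 + 0 = 13

Discordant pairs: 13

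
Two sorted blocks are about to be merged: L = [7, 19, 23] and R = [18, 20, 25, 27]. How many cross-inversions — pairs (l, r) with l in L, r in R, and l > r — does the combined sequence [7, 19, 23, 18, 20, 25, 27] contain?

For each element r of the right run, count left-run elements greater than r:
r = 18: 19, 23 → 2
r = 20: 23 → 1
r = 25: none → 0
r = 27: none → 0
Cross-inversions: 2 + 1 + 0 + 0 = 3

Split inversions: 3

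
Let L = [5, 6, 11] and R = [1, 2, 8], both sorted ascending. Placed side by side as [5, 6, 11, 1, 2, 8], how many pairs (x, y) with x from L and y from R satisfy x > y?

Count, for every r in R, how many entries of L exceed r:
r = 1: 5, 6, 11 → 3
r = 2: 5, 6, 11 → 3
r = 8: 11 → 1
Cross-inversions: 3 + 3 + 1 = 7

7 split inversions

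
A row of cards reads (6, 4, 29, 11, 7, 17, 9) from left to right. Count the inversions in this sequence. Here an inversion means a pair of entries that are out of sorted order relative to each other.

Element-by-element contributions:
6 → 4 → 1
4 → none → 0
29 → 11, 7, 17, 9 → 4
11 → 7, 9 → 2
7 → none → 0
17 → 9 → 1
9 → none → 0
Sum: 1 + 0 + 4 + 2 + 0 + 1 + 0 = 8

8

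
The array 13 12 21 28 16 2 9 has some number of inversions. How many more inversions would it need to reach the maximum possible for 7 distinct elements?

8

Maximum inversions for 7 distinct elements is C(7, 2) = 7·6/2 = 21.
Current inversions — for each element, count later smaller elements:
13: 3
12: 2
21: 3
28: 3
16: 2
2: 0
9: 0
Current total: 3 + 2 + 3 + 3 + 2 + 0 + 0 = 13
Shortfall: 21 − 13 = 8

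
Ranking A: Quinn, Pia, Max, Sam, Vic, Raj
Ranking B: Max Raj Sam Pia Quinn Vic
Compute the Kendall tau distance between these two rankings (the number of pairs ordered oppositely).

9 discordant pairs

Assign each item its position (1..6) in the first ordering, then rewrite the second ordering as that position sequence:
positions: Quinn→1, Pia→2, Max→3, Sam→4, Vic→5, Raj→6
second ordering as positions: [3, 6, 4, 2, 1, 5]
Discordant pairs = inversions in this position sequence.
3: 2, 1 → 2
6: 4, 2, 1, 5 → 4
4: 2, 1 → 2
2: 1 → 1
1: 0
5: 0
Total: 2 + 4 + 2 + 1 + 0 + 0 = 9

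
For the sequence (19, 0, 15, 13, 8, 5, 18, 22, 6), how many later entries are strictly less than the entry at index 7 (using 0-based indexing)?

1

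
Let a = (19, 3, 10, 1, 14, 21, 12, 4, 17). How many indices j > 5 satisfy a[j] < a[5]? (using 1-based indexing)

The element at index 5 is 14.
Elements after it: 21, 12, 4, 17
Those smaller than 14: 12, 4

2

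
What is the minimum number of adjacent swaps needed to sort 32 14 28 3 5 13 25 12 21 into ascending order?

Each adjacent swap fixes exactly one inversion, so the minimum swap count equals the number of inversions.
Count inversions — for each element, later elements that are smaller:
32: 14, 28, 3, 5, 13, 25, 12, 21 → 8
14: 3, 5, 13, 12 → 4
28: 3, 5, 13, 25, 12, 21 → 6
3: none → 0
5: none → 0
13: 12 → 1
25: 12, 21 → 2
12: none → 0
21: none → 0
Total inversions: 8 + 4 + 6 + 0 + 0 + 1 + 2 + 0 + 0 = 21

21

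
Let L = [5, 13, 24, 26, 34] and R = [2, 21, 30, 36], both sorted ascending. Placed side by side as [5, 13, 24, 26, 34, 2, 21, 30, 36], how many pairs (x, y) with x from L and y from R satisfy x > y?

For each element r of the right run, count left-run elements greater than r:
r = 2: 5, 13, 24, 26, 34 → 5
r = 21: 24, 26, 34 → 3
r = 30: 34 → 1
r = 36: none → 0
Cross-inversions: 5 + 3 + 1 + 0 = 9

There are 9 cross-inversions.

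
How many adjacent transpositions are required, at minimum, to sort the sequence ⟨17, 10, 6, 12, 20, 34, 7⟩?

9 swaps

Each adjacent swap fixes exactly one inversion, so the minimum swap count equals the number of inversions.
Count inversions — for each element, later elements that are smaller:
17: 10, 6, 12, 7 → 4
10: 6, 7 → 2
6: none → 0
12: 7 → 1
20: 7 → 1
34: 7 → 1
7: none → 0
Total inversions: 4 + 2 + 0 + 1 + 1 + 1 + 0 = 9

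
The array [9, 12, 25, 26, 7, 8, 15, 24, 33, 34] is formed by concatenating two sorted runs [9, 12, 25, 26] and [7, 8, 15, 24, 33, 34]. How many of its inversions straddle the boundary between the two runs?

12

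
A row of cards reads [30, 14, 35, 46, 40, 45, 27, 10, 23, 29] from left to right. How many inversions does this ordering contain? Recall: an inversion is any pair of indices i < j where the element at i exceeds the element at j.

Inversions: 26

Element-by-element contributions:
30: 5
14: 1
35: 4
46: 6
40: 4
45: 4
27: 2
10: 0
23: 0
29: 0
Sum: 5 + 1 + 4 + 6 + 4 + 4 + 2 + 0 + 0 + 0 = 26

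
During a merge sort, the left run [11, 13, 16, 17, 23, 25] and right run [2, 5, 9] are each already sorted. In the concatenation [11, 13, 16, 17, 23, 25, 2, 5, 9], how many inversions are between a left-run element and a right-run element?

18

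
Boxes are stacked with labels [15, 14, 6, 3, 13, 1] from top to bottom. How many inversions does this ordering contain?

Sweep left to right; for each value list the smaller values that follow it:
15 → 14, 6, 3, 13, 1 → 5
14 → 6, 3, 13, 1 → 4
6 → 3, 1 → 2
3 → 1 → 1
13 → 1 → 1
1 → none → 0
Sum: 5 + 4 + 2 + 1 + 1 + 0 = 13

13 out-of-order pairs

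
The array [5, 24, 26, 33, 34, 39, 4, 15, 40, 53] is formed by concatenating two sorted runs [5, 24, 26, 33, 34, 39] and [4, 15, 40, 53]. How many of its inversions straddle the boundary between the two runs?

11

Count, for every r in R, how many entries of L exceed r:
r = 4: 5, 24, 26, 33, 34, 39 → 6
r = 15: 24, 26, 33, 34, 39 → 5
r = 40: none → 0
r = 53: none → 0
Cross-inversions: 6 + 5 + 0 + 0 = 11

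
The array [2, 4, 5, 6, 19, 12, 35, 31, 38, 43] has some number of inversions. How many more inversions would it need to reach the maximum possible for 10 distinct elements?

43 inversions short

Maximum inversions for 10 distinct elements is C(10, 2) = 10·9/2 = 45.
Current inversions — for each element, count later smaller elements:
2: 0
4: 0
5: 0
6: 0
19: 1
12: 0
35: 1
31: 0
38: 0
43: 0
Current total: 0 + 0 + 0 + 0 + 1 + 0 + 1 + 0 + 0 + 0 = 2
Shortfall: 45 − 2 = 43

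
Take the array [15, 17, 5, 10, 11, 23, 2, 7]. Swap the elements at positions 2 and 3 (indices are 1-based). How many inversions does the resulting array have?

16

Positions 2 and 3 hold 17 and 5; after swapping, the array is [15, 5, 17, 10, 11, 23, 2, 7].
For each element, count later entries that are smaller:
15 → 5, 10, 11, 2, 7 → 5
5 → 2 → 1
17 → 10, 11, 2, 7 → 4
10 → 2, 7 → 2
11 → 2, 7 → 2
23 → 2, 7 → 2
2 → none → 0
7 → none → 0
Sum: 5 + 1 + 4 + 2 + 2 + 2 + 0 + 0 = 16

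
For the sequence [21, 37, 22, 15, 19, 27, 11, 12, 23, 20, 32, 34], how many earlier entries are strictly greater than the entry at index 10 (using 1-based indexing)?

The element at index 10 is 20.
Elements before it: 21, 37, 22, 15, 19, 27, 11, 12, 23
Those larger than 20: 21, 37, 22, 27, 23

5 such elements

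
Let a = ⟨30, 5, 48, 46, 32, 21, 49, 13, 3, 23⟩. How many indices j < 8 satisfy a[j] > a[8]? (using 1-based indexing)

The element at index 8 is 13.
Elements before it: 30, 5, 48, 46, 32, 21, 49
Those larger than 13: 30, 48, 46, 32, 21, 49

6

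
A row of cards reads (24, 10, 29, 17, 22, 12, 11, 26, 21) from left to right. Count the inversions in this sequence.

There are 19 inversions.

Sweep left to right; for each value list the smaller values that follow it:
24 → 10, 17, 22, 12, 11, 21 → 6
10 → none → 0
29 → 17, 22, 12, 11, 26, 21 → 6
17 → 12, 11 → 2
22 → 12, 11, 21 → 3
12 → 11 → 1
11 → none → 0
26 → 21 → 1
21 → none → 0
Sum: 6 + 0 + 6 + 2 + 3 + 1 + 0 + 1 + 0 = 19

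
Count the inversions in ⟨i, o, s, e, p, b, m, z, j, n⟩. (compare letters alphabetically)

Element-by-element contributions:
i → e, b → 2
o → e, b, m, j, n → 5
s → e, p, b, m, j, n → 6
e → b → 1
p → b, m, j, n → 4
b → none → 0
m → j → 1
z → j, n → 2
j → none → 0
n → none → 0
Sum: 2 + 5 + 6 + 1 + 4 + 0 + 1 + 2 + 0 + 0 = 21

21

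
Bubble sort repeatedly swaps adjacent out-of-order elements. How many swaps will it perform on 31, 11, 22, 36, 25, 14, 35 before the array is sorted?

Swaps: 9

The minimum number of adjacent swaps to sort an array equals its inversion count, since every such swap removes exactly one inversion.
Count inversions — for each element, later elements that are smaller:
31: 11, 22, 25, 14 → 4
11: none → 0
22: 14 → 1
36: 25, 14, 35 → 3
25: 14 → 1
14: none → 0
35: none → 0
Total inversions: 4 + 0 + 1 + 3 + 1 + 0 + 0 = 9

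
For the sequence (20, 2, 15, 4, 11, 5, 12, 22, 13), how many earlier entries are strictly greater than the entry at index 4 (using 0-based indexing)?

2

The element at index 4 is 11.
Elements before it: 20, 2, 15, 4
Those larger than 11: 20, 15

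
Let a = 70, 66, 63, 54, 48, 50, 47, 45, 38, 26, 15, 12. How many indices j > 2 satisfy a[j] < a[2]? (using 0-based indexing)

The element at index 2 is 63.
Elements after it: 54, 48, 50, 47, 45, 38, 26, 15, 12
Those smaller than 63: 54, 48, 50, 47, 45, 38, 26, 15, 12

9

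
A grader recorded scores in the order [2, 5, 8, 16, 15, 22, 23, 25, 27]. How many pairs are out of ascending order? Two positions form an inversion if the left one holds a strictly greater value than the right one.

Out-of-order pairs: 1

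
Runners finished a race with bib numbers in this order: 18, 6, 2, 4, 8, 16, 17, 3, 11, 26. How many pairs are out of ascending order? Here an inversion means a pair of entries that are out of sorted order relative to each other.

Element-by-element contributions:
18: 8
6: 3
2: 0
4: 1
8: 1
16: 2
17: 2
3: 0
11: 0
26: 0
Sum: 8 + 3 + 0 + 1 + 1 + 2 + 2 + 0 + 0 + 0 = 17

17 out-of-order pairs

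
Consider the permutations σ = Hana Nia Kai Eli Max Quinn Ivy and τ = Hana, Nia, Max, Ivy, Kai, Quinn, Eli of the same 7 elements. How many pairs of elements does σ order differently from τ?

Discordant pairs: 6

Assign each item its position (1..7) in the first ordering, then rewrite the second ordering as that position sequence:
positions: Hana→1, Nia→2, Kai→3, Eli→4, Max→5, Quinn→6, Ivy→7
second ordering as positions: [1, 2, 5, 7, 3, 6, 4]
Discordant pairs = inversions in this position sequence.
1: 0
2: 0
5: 3, 4 → 2
7: 3, 6, 4 → 3
3: 0
6: 4 → 1
4: 0
Total: 0 + 0 + 2 + 3 + 0 + 1 + 0 = 6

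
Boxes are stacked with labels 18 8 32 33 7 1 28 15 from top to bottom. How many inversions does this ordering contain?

16

Sweep left to right; for each value list the smaller values that follow it:
18: 4
8: 2
32: 4
33: 4
7: 1
1: 0
28: 1
15: 0
Sum: 4 + 2 + 4 + 4 + 1 + 0 + 1 + 0 = 16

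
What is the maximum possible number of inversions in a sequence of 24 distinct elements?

276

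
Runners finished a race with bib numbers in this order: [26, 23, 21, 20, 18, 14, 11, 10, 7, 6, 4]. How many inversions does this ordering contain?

55 out-of-order pairs

For each element, count later entries that are smaller:
26 → 23, 21, 20, 18, 14, 11, 10, 7, 6, 4 → 10
23 → 21, 20, 18, 14, 11, 10, 7, 6, 4 → 9
21 → 20, 18, 14, 11, 10, 7, 6, 4 → 8
20 → 18, 14, 11, 10, 7, 6, 4 → 7
18 → 14, 11, 10, 7, 6, 4 → 6
14 → 11, 10, 7, 6, 4 → 5
11 → 10, 7, 6, 4 → 4
10 → 7, 6, 4 → 3
7 → 6, 4 → 2
6 → 4 → 1
4 → none → 0
Sum: 10 + 9 + 8 + 7 + 6 + 5 + 4 + 3 + 2 + 1 + 0 = 55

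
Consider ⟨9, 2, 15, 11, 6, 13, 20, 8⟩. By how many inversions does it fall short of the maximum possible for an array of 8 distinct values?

17 inversions short

Maximum inversions for 8 distinct elements is C(8, 2) = 8·7/2 = 28.
Current inversions — for each element, count later smaller elements:
9: 3
2: 0
15: 4
11: 2
6: 0
13: 1
20: 1
8: 0
Current total: 3 + 0 + 4 + 2 + 0 + 1 + 1 + 0 = 11
Shortfall: 28 − 11 = 17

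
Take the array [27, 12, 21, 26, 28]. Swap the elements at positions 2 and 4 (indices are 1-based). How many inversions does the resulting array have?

6

Positions 2 and 4 hold 12 and 26; after swapping, the array is [27, 26, 21, 12, 28].
Count, for each position, how many later elements it exceeds:
27: 3
26: 2
21: 1
12: 0
28: 0
Sum: 3 + 2 + 1 + 0 + 0 = 6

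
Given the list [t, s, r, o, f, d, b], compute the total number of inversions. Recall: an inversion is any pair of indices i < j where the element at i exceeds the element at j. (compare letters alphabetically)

Inversions: 21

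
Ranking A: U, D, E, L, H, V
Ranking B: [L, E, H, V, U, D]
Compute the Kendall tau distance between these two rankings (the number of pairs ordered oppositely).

Assign each item its position (1..6) in the first ordering, then rewrite the second ordering as that position sequence:
positions: U→1, D→2, E→3, L→4, H→5, V→6
second ordering as positions: [4, 3, 5, 6, 1, 2]
Discordant pairs = inversions in this position sequence.
4: 3, 1, 2 → 3
3: 1, 2 → 2
5: 1, 2 → 2
6: 1, 2 → 2
1: 0
2: 0
Total: 3 + 2 + 2 + 2 + 0 + 0 = 9

9 discordant pairs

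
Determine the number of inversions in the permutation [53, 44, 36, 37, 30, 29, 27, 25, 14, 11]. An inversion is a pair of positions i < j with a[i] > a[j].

For each element, count later entries that are smaller:
53 → 44, 36, 37, 30, 29, 27, 25, 14, 11 → 9
44 → 36, 37, 30, 29, 27, 25, 14, 11 → 8
36 → 30, 29, 27, 25, 14, 11 → 6
37 → 30, 29, 27, 25, 14, 11 → 6
30 → 29, 27, 25, 14, 11 → 5
29 → 27, 25, 14, 11 → 4
27 → 25, 14, 11 → 3
25 → 14, 11 → 2
14 → 11 → 1
11 → none → 0
Sum: 9 + 8 + 6 + 6 + 5 + 4 + 3 + 2 + 1 + 0 = 44

44 inversions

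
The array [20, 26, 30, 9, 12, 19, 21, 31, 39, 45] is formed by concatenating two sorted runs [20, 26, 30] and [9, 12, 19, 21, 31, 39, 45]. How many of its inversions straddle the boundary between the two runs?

Split inversions: 11

Count, for every r in R, how many entries of L exceed r:
r = 9: 20, 26, 30 → 3
r = 12: 20, 26, 30 → 3
r = 19: 20, 26, 30 → 3
r = 21: 26, 30 → 2
r = 31: none → 0
r = 39: none → 0
r = 45: none → 0
Cross-inversions: 3 + 3 + 3 + 2 + 0 + 0 + 0 = 11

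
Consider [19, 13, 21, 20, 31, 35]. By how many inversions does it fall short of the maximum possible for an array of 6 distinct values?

Maximum inversions for 6 distinct elements is C(6, 2) = 6·5/2 = 15.
Current inversions — for each element, count later smaller elements:
19: 1
13: 0
21: 1
20: 0
31: 0
35: 0
Current total: 1 + 0 + 1 + 0 + 0 + 0 = 2
Shortfall: 15 − 2 = 13

13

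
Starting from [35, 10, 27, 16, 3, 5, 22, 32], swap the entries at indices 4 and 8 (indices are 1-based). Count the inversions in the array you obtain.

18

Positions 4 and 8 hold 16 and 32; after swapping, the array is [35, 10, 27, 32, 3, 5, 22, 16].
Sweep left to right; for each value list the smaller values that follow it:
35: 7
10: 2
27: 4
32: 4
3: 0
5: 0
22: 1
16: 0
Sum: 7 + 2 + 4 + 4 + 0 + 0 + 1 + 0 = 18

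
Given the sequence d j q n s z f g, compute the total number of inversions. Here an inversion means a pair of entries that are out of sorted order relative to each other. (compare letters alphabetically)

11 inversions

Element-by-element contributions:
d: 0
j: 2
q: 3
n: 2
s: 2
z: 2
f: 0
g: 0
Sum: 0 + 2 + 3 + 2 + 2 + 2 + 0 + 0 = 11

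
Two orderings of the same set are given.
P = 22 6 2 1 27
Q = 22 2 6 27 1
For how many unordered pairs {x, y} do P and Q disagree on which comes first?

2

Assign each item its position (1..5) in the first ordering, then rewrite the second ordering as that position sequence:
positions: 22→1, 6→2, 2→3, 1→4, 27→5
second ordering as positions: [1, 3, 2, 5, 4]
Discordant pairs = inversions in this position sequence.
1: 0
3: 2 → 1
2: 0
5: 4 → 1
4: 0
Total: 0 + 1 + 0 + 1 + 0 = 2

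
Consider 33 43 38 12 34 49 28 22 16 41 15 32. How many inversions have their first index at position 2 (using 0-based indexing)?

The element at index 2 is 38.
Elements after it: 12, 34, 49, 28, 22, 16, 41, 15, 32
Those smaller than 38: 12, 34, 28, 22, 16, 15, 32

7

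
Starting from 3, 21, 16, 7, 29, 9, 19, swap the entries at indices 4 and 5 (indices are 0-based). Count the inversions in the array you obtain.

7

Positions 4 and 5 hold 29 and 9; after swapping, the array is [3, 21, 16, 7, 9, 29, 19].
Sweep left to right; for each value list the smaller values that follow it:
3: 0
21: 4
16: 2
7: 0
9: 0
29: 1
19: 0
Sum: 0 + 4 + 2 + 0 + 0 + 1 + 0 = 7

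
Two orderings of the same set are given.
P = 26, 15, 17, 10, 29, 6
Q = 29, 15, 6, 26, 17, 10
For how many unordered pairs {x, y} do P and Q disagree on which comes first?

8 disagreeing pairs

Assign each item its position (1..6) in the first ordering, then rewrite the second ordering as that position sequence:
positions: 26→1, 15→2, 17→3, 10→4, 29→5, 6→6
second ordering as positions: [5, 2, 6, 1, 3, 4]
Discordant pairs = inversions in this position sequence.
5: 2, 1, 3, 4 → 4
2: 1 → 1
6: 1, 3, 4 → 3
1: 0
3: 0
4: 0
Total: 4 + 1 + 3 + 0 + 0 + 0 = 8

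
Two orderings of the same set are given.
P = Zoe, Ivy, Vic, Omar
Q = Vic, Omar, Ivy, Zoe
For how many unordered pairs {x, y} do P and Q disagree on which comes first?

Assign each item its position (1..4) in the first ordering, then rewrite the second ordering as that position sequence:
positions: Zoe→1, Ivy→2, Vic→3, Omar→4
second ordering as positions: [3, 4, 2, 1]
Discordant pairs = inversions in this position sequence.
3: 2, 1 → 2
4: 2, 1 → 2
2: 1 → 1
1: 0
Total: 2 + 2 + 1 + 0 = 5

5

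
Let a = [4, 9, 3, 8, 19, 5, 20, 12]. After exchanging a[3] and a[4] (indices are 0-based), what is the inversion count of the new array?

9

Positions 3 and 4 hold 8 and 19; after swapping, the array is [4, 9, 3, 19, 8, 5, 20, 12].
Element-by-element contributions:
4 → 3 → 1
9 → 3, 8, 5 → 3
3 → none → 0
19 → 8, 5, 12 → 3
8 → 5 → 1
5 → none → 0
20 → 12 → 1
12 → none → 0
Sum: 1 + 3 + 0 + 3 + 1 + 0 + 1 + 0 = 9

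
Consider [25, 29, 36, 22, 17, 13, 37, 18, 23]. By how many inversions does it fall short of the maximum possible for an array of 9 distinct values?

15

Maximum inversions for 9 distinct elements is C(9, 2) = 9·8/2 = 36.
Current inversions — for each element, count later smaller elements:
25: 5
29: 5
36: 5
22: 3
17: 1
13: 0
37: 2
18: 0
23: 0
Current total: 5 + 5 + 5 + 3 + 1 + 0 + 2 + 0 + 0 = 21
Shortfall: 36 − 21 = 15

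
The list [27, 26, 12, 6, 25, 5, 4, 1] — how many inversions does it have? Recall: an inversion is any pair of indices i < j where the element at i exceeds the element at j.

26

Element-by-element contributions:
27 → 26, 12, 6, 25, 5, 4, 1 → 7
26 → 12, 6, 25, 5, 4, 1 → 6
12 → 6, 5, 4, 1 → 4
6 → 5, 4, 1 → 3
25 → 5, 4, 1 → 3
5 → 4, 1 → 2
4 → 1 → 1
1 → none → 0
Sum: 7 + 6 + 4 + 3 + 3 + 2 + 1 + 0 = 26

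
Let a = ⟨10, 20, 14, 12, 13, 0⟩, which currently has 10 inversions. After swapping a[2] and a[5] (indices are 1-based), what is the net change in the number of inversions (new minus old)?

-3

Positions 2 and 5 hold 20 and 13; after swapping, the array is [10, 13, 14, 12, 20, 0].
Sweep left to right; for each value list the smaller values that follow it:
10 → 0 → 1
13 → 12, 0 → 2
14 → 12, 0 → 2
12 → 0 → 1
20 → 0 → 1
0 → none → 0
Sum: 1 + 2 + 2 + 1 + 1 + 0 = 7
Change: 7 − 10 = -3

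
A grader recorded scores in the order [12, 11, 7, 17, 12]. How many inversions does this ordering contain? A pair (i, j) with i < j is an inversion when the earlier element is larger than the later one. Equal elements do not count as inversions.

Listing every pair i<j with a[i]>a[j] (using 1-based positions):
(1,2): 12 > 11
(1,3): 12 > 7
(2,3): 11 > 7
(4,5): 17 > 12
That's 4 pairs.

4 inversions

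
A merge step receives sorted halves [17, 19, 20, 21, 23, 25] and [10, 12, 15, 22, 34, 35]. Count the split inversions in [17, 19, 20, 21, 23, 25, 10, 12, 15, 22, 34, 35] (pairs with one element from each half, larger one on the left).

For each element r of the right run, count left-run elements greater than r:
r = 10: 17, 19, 20, 21, 23, 25 → 6
r = 12: 17, 19, 20, 21, 23, 25 → 6
r = 15: 17, 19, 20, 21, 23, 25 → 6
r = 22: 23, 25 → 2
r = 34: none → 0
r = 35: none → 0
Cross-inversions: 6 + 6 + 6 + 2 + 0 + 0 = 20

20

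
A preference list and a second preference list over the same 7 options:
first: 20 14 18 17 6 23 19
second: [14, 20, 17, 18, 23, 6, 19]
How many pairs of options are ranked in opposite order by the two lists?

Assign each item its position (1..7) in the first ordering, then rewrite the second ordering as that position sequence:
positions: 20→1, 14→2, 18→3, 17→4, 6→5, 23→6, 19→7
second ordering as positions: [2, 1, 4, 3, 6, 5, 7]
Discordant pairs = inversions in this position sequence.
2: 1 → 1
1: 0
4: 3 → 1
3: 0
6: 5 → 1
5: 0
7: 0
Total: 1 + 0 + 1 + 0 + 1 + 0 + 0 = 3

3 pairs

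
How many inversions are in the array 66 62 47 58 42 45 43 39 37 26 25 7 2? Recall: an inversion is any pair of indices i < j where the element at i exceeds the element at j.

Count, for each position, how many later elements it exceeds:
66 → 62, 47, 58, 42, 45, 43, 39, 37, 26, 25, 7, 2 → 12
62 → 47, 58, 42, 45, 43, 39, 37, 26, 25, 7, 2 → 11
47 → 42, 45, 43, 39, 37, 26, 25, 7, 2 → 9
58 → 42, 45, 43, 39, 37, 26, 25, 7, 2 → 9
42 → 39, 37, 26, 25, 7, 2 → 6
45 → 43, 39, 37, 26, 25, 7, 2 → 7
43 → 39, 37, 26, 25, 7, 2 → 6
39 → 37, 26, 25, 7, 2 → 5
37 → 26, 25, 7, 2 → 4
26 → 25, 7, 2 → 3
25 → 7, 2 → 2
7 → 2 → 1
2 → none → 0
Sum: 12 + 11 + 9 + 9 + 6 + 7 + 6 + 5 + 4 + 3 + 2 + 1 + 0 = 75

75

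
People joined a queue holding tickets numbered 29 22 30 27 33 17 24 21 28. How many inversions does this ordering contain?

21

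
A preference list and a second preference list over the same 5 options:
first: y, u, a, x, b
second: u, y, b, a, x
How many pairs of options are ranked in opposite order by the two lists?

3 pairs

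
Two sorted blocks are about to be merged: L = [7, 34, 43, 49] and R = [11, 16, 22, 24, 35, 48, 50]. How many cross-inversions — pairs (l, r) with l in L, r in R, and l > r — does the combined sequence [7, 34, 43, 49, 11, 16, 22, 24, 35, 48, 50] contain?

Count, for every r in R, how many entries of L exceed r:
r = 11: 34, 43, 49 → 3
r = 16: 34, 43, 49 → 3
r = 22: 34, 43, 49 → 3
r = 24: 34, 43, 49 → 3
r = 35: 43, 49 → 2
r = 48: 49 → 1
r = 50: none → 0
Cross-inversions: 3 + 3 + 3 + 3 + 2 + 1 + 0 = 15

15 cross-inversions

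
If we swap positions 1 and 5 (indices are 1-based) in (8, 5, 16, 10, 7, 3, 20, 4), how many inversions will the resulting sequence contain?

Positions 1 and 5 hold 8 and 7; after swapping, the array is [7, 5, 16, 10, 8, 3, 20, 4].
Count, for each position, how many later elements it exceeds:
7 → 5, 3, 4 → 3
5 → 3, 4 → 2
16 → 10, 8, 3, 4 → 4
10 → 8, 3, 4 → 3
8 → 3, 4 → 2
3 → none → 0
20 → 4 → 1
4 → none → 0
Sum: 3 + 2 + 4 + 3 + 2 + 0 + 1 + 0 = 15

15 inversions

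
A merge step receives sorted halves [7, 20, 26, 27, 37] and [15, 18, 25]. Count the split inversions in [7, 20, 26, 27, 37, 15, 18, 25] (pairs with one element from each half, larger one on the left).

11

Count, for every r in R, how many entries of L exceed r:
r = 15: 20, 26, 27, 37 → 4
r = 18: 20, 26, 27, 37 → 4
r = 25: 26, 27, 37 → 3
Cross-inversions: 4 + 4 + 3 = 11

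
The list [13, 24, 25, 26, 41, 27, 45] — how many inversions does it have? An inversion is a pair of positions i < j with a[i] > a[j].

1

For each element, count later entries that are smaller:
13 → none → 0
24 → none → 0
25 → none → 0
26 → none → 0
41 → 27 → 1
27 → none → 0
45 → none → 0
Sum: 0 + 0 + 0 + 0 + 1 + 0 + 0 = 1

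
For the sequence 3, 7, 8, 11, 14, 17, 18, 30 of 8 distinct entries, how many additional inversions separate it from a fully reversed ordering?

28 inversions short

Maximum inversions for 8 distinct elements is C(8, 2) = 8·7/2 = 28.
Current inversions — for each element, count later smaller elements:
3: 0
7: 0
8: 0
11: 0
14: 0
17: 0
18: 0
30: 0
Current total: 0 + 0 + 0 + 0 + 0 + 0 + 0 + 0 = 0
Shortfall: 28 − 0 = 28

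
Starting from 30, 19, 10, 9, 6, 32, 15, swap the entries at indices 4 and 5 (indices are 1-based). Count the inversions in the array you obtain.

Positions 4 and 5 hold 9 and 6; after swapping, the array is [30, 19, 10, 6, 9, 32, 15].
Sweep left to right; for each value list the smaller values that follow it:
30: 5
19: 4
10: 2
6: 0
9: 0
32: 1
15: 0
Sum: 5 + 4 + 2 + 0 + 0 + 1 + 0 = 12

There are 12 inversions.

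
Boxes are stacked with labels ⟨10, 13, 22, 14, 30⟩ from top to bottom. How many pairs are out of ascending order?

1 out-of-order pair

Element-by-element contributions:
10 → none → 0
13 → none → 0
22 → 14 → 1
14 → none → 0
30 → none → 0
Sum: 0 + 0 + 1 + 0 + 0 = 1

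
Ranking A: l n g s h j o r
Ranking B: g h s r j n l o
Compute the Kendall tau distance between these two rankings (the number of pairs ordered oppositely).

14

Assign each item its position (1..8) in the first ordering, then rewrite the second ordering as that position sequence:
positions: l→1, n→2, g→3, s→4, h→5, j→6, o→7, r→8
second ordering as positions: [3, 5, 4, 8, 6, 2, 1, 7]
Discordant pairs = inversions in this position sequence.
3: 2, 1 → 2
5: 4, 2, 1 → 3
4: 2, 1 → 2
8: 6, 2, 1, 7 → 4
6: 2, 1 → 2
2: 1 → 1
1: 0
7: 0
Total: 2 + 3 + 2 + 4 + 2 + 1 + 0 + 0 = 14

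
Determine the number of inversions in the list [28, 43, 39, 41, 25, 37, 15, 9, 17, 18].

Count, for each position, how many later elements it exceeds:
28 → 25, 15, 9, 17, 18 → 5
43 → 39, 41, 25, 37, 15, 9, 17, 18 → 8
39 → 25, 37, 15, 9, 17, 18 → 6
41 → 25, 37, 15, 9, 17, 18 → 6
25 → 15, 9, 17, 18 → 4
37 → 15, 9, 17, 18 → 4
15 → 9 → 1
9 → none → 0
17 → none → 0
18 → none → 0
Sum: 5 + 8 + 6 + 6 + 4 + 4 + 1 + 0 + 0 + 0 = 34

34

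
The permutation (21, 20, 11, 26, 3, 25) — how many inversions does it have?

8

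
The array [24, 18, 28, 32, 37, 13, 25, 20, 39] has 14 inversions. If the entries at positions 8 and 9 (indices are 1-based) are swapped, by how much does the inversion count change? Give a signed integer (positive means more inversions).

+1

Positions 8 and 9 hold 20 and 39; after swapping, the array is [24, 18, 28, 32, 37, 13, 25, 39, 20].
Count, for each position, how many later elements it exceeds:
24: 3
18: 1
28: 3
32: 3
37: 3
13: 0
25: 1
39: 1
20: 0
Sum: 3 + 1 + 3 + 3 + 3 + 0 + 1 + 1 + 0 = 15
Change: 15 − 14 = +1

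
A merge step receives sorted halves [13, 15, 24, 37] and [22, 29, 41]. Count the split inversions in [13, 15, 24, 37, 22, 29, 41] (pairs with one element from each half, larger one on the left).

Cross-inversions: 3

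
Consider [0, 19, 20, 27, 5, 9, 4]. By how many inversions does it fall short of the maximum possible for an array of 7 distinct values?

Maximum inversions for 7 distinct elements is C(7, 2) = 7·6/2 = 21.
Current inversions — for each element, count later smaller elements:
0: 0
19: 3
20: 3
27: 3
5: 1
9: 1
4: 0
Current total: 0 + 3 + 3 + 3 + 1 + 1 + 0 = 11
Shortfall: 21 − 11 = 10

10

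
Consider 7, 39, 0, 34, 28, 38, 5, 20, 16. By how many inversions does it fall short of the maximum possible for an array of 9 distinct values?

16 inversions short

Maximum inversions for 9 distinct elements is C(9, 2) = 9·8/2 = 36.
Current inversions — for each element, count later smaller elements:
7: 2
39: 7
0: 0
34: 4
28: 3
38: 3
5: 0
20: 1
16: 0
Current total: 2 + 7 + 0 + 4 + 3 + 3 + 0 + 1 + 0 = 20
Shortfall: 36 − 20 = 16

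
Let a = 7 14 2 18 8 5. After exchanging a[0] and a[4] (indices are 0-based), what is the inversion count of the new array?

9 inversions

Positions 0 and 4 hold 7 and 8; after swapping, the array is [8, 14, 2, 18, 7, 5].
Sweep left to right; for each value list the smaller values that follow it:
8: 3
14: 3
2: 0
18: 2
7: 1
5: 0
Sum: 3 + 3 + 0 + 2 + 1 + 0 = 9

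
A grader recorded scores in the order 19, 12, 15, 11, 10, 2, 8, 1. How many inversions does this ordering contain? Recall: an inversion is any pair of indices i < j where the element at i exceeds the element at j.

Inversions: 26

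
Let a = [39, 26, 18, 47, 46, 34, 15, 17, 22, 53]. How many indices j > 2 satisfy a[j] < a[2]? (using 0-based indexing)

2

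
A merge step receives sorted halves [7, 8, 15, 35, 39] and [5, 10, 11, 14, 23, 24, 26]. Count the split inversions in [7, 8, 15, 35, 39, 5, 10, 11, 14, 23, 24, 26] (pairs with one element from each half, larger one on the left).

For each element r of the right run, count left-run elements greater than r:
r = 5: 7, 8, 15, 35, 39 → 5
r = 10: 15, 35, 39 → 3
r = 11: 15, 35, 39 → 3
r = 14: 15, 35, 39 → 3
r = 23: 35, 39 → 2
r = 24: 35, 39 → 2
r = 26: 35, 39 → 2
Cross-inversions: 5 + 3 + 3 + 3 + 2 + 2 + 2 = 20

20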